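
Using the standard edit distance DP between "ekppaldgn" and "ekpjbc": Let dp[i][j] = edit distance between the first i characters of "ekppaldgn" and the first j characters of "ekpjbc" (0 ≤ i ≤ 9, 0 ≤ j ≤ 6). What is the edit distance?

6

   ''  e  k  p  j  b  c
''  0  1  2  3  4  5  6
 e  1  0  1  2  3  4  5
 k  2  1  0  1  2  3  4
 p  3  2  1  0  1  2  3
 p  4  3  2  1  1  2  3
 a  5  4  3  2  2  2  3
 l  6  5  4  3  3  3  3
 d  7  6  5  4  4  4  4
 g  8  7  6  5  5  5  5
 n  9  8  7  6  6  6  6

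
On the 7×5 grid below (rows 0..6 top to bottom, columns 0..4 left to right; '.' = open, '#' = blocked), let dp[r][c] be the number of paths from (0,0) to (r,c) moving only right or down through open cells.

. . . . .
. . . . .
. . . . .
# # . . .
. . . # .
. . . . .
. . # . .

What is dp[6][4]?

43

r\c   0   1   2   3   4
  0   1   1   1   1   1
  1   1   2   3   4   5
  2   1   3   6  10  15
  3   0   0   6  16  31
  4   0   0   6   0  31
  5   0   0   6   6  37
  6   0   0   0   6  43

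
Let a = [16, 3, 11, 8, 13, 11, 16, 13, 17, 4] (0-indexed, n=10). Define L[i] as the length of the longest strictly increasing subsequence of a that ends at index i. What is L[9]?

2

   i    0    1    2    3    4    5    6    7    8    9
a[i]   16    3   11    8   13   11   16   13   17    4
L[i]    1    1    2    2    3    3    4    4    5    2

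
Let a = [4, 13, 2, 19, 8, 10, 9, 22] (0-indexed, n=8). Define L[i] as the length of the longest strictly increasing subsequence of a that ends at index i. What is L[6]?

   i    0    1    2    3    4    5    6    7
a[i]    4   13    2   19    8   10    9   22
L[i]    1    2    1    3    2    3    3    4

3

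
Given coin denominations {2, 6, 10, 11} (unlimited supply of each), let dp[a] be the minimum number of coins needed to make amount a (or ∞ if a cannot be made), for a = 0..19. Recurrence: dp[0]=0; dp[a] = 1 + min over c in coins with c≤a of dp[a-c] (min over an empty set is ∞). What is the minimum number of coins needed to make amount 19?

3

 a  0  1  2  3  4  5  6  7  8  9 10 11 12 13 14 15 16 17 18 19
dp  0  -  1  -  2  -  1  -  2  -  1  1  2  2  3  3  2  2  3  3
(- denotes ∞ / unreachable)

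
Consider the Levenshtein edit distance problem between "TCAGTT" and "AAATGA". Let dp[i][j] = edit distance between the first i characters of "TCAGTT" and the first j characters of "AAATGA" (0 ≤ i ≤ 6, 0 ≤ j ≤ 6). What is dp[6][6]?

   ''  A  A  A  T  G  A
''  0  1  2  3  4  5  6
 T  1  1  2  3  3  4  5
 C  2  2  2  3  4  4  5
 A  3  2  2  2  3  4  4
 G  4  3  3  3  3  3  4
 T  5  4  4  4  3  4  4
 T  6  5  5  5  4  4  5

5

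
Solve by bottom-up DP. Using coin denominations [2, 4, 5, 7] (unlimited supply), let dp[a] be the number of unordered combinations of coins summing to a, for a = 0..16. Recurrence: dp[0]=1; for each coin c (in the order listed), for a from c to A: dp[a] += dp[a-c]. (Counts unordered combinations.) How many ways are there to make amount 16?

after  coin     0     1     2     3     4     5     6     7     8     9    10    11    12    13    14    15    16
          2     1     0     1     0     1     0     1     0     1     0     1     0     1     0     1     0     1
          4     1     0     1     0     2     0     2     0     3     0     3     0     4     0     4     0     5
          5     1     0     1     0     2     1     2     1     3     2     4     2     5     3     6     4     7
          7     1     0     1     0     2     1     2     2     3     3     4     4     6     5     8     7    10

10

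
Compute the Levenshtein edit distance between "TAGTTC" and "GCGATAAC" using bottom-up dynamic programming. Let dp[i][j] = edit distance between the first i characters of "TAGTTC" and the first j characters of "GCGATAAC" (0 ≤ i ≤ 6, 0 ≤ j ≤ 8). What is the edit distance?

   ''  G  C  G  A  T  A  A  C
''  0  1  2  3  4  5  6  7  8
 T  1  1  2  3  4  4  5  6  7
 A  2  2  2  3  3  4  4  5  6
 G  3  2  3  2  3  4  5  5  6
 T  4  3  3  3  3  3  4  5  6
 T  5  4  4  4  4  3  4  5  6
 C  6  5  4  5  5  4  4  5  5

5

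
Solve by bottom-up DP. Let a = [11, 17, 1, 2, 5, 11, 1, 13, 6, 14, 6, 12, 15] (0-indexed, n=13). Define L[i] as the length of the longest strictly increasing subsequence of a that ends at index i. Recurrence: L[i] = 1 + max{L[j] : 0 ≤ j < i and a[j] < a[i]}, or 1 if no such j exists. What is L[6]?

   i    0    1    2    3    4    5    6    7    8    9   10   11   12
a[i]   11   17    1    2    5   11    1   13    6   14    6   12   15
L[i]    1    2    1    2    3    4    1    5    4    6    4    5    7

1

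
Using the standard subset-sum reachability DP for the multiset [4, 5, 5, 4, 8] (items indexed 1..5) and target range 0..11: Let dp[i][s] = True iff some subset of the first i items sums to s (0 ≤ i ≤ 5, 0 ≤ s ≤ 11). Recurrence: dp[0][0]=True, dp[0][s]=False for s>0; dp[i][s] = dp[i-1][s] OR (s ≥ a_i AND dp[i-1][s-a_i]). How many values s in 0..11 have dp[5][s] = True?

i\s   0   1   2   3   4   5   6   7   8   9  10  11
  0   T   F   F   F   F   F   F   F   F   F   F   F
  1   T   F   F   F   T   F   F   F   F   F   F   F
  2   T   F   F   F   T   T   F   F   F   T   F   F
  3   T   F   F   F   T   T   F   F   F   T   T   F
  4   T   F   F   F   T   T   F   F   T   T   T   F
  5   T   F   F   F   T   T   F   F   T   T   T   F

6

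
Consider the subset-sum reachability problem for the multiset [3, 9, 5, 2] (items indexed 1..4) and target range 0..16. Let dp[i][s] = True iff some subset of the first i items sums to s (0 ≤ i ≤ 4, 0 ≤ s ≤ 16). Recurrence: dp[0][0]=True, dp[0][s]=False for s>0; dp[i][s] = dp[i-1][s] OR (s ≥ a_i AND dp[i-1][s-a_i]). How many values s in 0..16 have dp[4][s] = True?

i\s   0   1   2   3   4   5   6   7   8   9  10  11  12  13  14  15  16
  0   T   F   F   F   F   F   F   F   F   F   F   F   F   F   F   F   F
  1   T   F   F   T   F   F   F   F   F   F   F   F   F   F   F   F   F
  2   T   F   F   T   F   F   F   F   F   T   F   F   T   F   F   F   F
  3   T   F   F   T   F   T   F   F   T   T   F   F   T   F   T   F   F
  4   T   F   T   T   F   T   F   T   T   T   T   T   T   F   T   F   T

12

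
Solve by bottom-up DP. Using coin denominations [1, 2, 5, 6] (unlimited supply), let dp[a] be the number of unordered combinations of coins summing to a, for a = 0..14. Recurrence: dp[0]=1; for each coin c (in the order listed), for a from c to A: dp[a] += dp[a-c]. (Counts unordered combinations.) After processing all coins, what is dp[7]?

7

after  coin     0     1     2     3     4     5     6     7     8     9    10    11    12    13    14
          1     1     1     1     1     1     1     1     1     1     1     1     1     1     1     1
          2     1     1     2     2     3     3     4     4     5     5     6     6     7     7     8
          5     1     1     2     2     3     4     5     6     7     8    10    11    13    14    16
          6     1     1     2     2     3     4     6     7     9    10    13    15    19    21    25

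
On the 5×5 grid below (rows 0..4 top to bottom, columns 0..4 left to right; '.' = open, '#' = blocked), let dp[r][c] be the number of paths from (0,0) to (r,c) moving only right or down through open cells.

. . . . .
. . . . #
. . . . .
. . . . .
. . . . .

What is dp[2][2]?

r\c   0   1   2   3   4
  0   1   1   1   1   1
  1   1   2   3   4   0
  2   1   3   6  10  10
  3   1   4  10  20  30
  4   1   5  15  35  65

6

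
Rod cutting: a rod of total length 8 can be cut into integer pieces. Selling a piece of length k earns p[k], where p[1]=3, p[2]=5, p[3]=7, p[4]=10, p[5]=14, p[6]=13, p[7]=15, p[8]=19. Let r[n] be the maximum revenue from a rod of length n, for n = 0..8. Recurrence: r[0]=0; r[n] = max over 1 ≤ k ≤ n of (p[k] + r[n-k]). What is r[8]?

24

   n    0    1    2    3    4    5    6    7    8
r[n]    0    3    6    9   12   15   18   21   24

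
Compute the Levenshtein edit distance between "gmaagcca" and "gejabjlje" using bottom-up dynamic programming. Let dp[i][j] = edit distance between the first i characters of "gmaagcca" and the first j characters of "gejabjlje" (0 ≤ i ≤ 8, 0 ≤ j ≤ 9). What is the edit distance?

7

   ''  g  e  j  a  b  j  l  j  e
''  0  1  2  3  4  5  6  7  8  9
 g  1  0  1  2  3  4  5  6  7  8
 m  2  1  1  2  3  4  5  6  7  8
 a  3  2  2  2  2  3  4  5  6  7
 a  4  3  3  3  2  3  4  5  6  7
 g  5  4  4  4  3  3  4  5  6  7
 c  6  5  5  5  4  4  4  5  6  7
 c  7  6  6  6  5  5  5  5  6  7
 a  8  7  7  7  6  6  6  6  6  7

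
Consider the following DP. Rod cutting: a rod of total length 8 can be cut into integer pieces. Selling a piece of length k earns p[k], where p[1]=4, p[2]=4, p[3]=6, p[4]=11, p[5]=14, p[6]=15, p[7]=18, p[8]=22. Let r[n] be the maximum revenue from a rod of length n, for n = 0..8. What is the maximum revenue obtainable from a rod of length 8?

   n    0    1    2    3    4    5    6    7    8
r[n]    0    4    8   12   16   20   24   28   32

32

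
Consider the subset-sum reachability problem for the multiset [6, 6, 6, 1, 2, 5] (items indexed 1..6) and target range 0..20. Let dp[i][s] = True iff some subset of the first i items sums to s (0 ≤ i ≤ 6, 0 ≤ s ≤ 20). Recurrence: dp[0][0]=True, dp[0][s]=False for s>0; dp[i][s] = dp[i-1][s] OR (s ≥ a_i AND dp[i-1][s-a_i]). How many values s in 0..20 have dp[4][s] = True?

i\s   0   1   2   3   4   5   6   7   8   9  10  11  12  13  14  15  16  17  18  19  20
  0   T   F   F   F   F   F   F   F   F   F   F   F   F   F   F   F   F   F   F   F   F
  1   T   F   F   F   F   F   T   F   F   F   F   F   F   F   F   F   F   F   F   F   F
  2   T   F   F   F   F   F   T   F   F   F   F   F   T   F   F   F   F   F   F   F   F
  3   T   F   F   F   F   F   T   F   F   F   F   F   T   F   F   F   F   F   T   F   F
  4   T   T   F   F   F   F   T   T   F   F   F   F   T   T   F   F   F   F   T   T   F
  5   T   T   T   T   F   F   T   T   T   T   F   F   T   T   T   T   F   F   T   T   T
  6   T   T   T   T   F   T   T   T   T   T   F   T   T   T   T   T   F   T   T   T   T

8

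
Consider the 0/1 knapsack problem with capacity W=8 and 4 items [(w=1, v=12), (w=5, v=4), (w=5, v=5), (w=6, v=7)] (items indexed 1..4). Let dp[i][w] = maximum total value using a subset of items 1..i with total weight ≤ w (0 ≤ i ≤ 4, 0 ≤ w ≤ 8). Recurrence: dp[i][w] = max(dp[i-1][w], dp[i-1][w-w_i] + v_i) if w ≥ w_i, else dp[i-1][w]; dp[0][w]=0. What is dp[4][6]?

17

i\w   0   1   2   3   4   5   6   7   8
  0   0   0   0   0   0   0   0   0   0
  1   0  12  12  12  12  12  12  12  12
  2   0  12  12  12  12  12  16  16  16
  3   0  12  12  12  12  12  17  17  17
  4   0  12  12  12  12  12  17  19  19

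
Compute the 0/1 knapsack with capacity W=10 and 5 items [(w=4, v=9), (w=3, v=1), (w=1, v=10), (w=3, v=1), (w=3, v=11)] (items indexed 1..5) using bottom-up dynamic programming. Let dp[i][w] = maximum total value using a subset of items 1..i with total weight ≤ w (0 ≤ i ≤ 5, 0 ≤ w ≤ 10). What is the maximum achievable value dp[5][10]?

i\w   0   1   2   3   4   5   6   7   8   9  10
  0   0   0   0   0   0   0   0   0   0   0   0
  1   0   0   0   0   9   9   9   9   9   9   9
  2   0   0   0   1   9   9   9  10  10  10  10
  3   0  10  10  10  11  19  19  19  20  20  20
  4   0  10  10  10  11  19  19  19  20  20  20
  5   0  10  10  11  21  21  21  22  30  30  30

30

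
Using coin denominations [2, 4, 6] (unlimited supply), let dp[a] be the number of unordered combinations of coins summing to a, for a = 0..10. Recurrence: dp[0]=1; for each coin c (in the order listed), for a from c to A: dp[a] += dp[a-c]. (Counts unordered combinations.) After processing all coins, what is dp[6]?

after  coin     0     1     2     3     4     5     6     7     8     9    10
          2     1     0     1     0     1     0     1     0     1     0     1
          4     1     0     1     0     2     0     2     0     3     0     3
          6     1     0     1     0     2     0     3     0     4     0     5

3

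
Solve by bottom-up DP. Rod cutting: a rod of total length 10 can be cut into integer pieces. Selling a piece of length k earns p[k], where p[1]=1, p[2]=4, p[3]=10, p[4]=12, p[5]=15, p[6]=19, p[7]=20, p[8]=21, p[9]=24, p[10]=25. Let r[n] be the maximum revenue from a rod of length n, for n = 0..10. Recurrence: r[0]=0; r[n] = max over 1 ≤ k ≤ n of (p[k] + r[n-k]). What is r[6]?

20

   n    0    1    2    3    4    5    6    7    8    9   10
r[n]    0    1    4   10   12   15   20   22   25   30   32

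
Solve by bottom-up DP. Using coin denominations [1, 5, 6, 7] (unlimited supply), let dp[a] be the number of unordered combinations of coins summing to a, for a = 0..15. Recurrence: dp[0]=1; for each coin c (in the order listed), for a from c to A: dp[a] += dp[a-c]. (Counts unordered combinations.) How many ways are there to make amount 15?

11

after  coin     0     1     2     3     4     5     6     7     8     9    10    11    12    13    14    15
          1     1     1     1     1     1     1     1     1     1     1     1     1     1     1     1     1
          5     1     1     1     1     1     2     2     2     2     2     3     3     3     3     3     4
          6     1     1     1     1     1     2     3     3     3     3     4     5     6     6     6     7
          7     1     1     1     1     1     2     3     4     4     4     5     6     8     9    10    11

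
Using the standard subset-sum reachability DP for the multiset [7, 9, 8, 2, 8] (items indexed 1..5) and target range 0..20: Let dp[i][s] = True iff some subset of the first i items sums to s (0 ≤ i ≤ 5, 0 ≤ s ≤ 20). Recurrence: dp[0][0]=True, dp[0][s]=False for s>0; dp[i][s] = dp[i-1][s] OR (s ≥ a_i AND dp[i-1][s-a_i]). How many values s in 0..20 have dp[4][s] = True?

12

i\s   0   1   2   3   4   5   6   7   8   9  10  11  12  13  14  15  16  17  18  19  20
  0   T   F   F   F   F   F   F   F   F   F   F   F   F   F   F   F   F   F   F   F   F
  1   T   F   F   F   F   F   F   T   F   F   F   F   F   F   F   F   F   F   F   F   F
  2   T   F   F   F   F   F   F   T   F   T   F   F   F   F   F   F   T   F   F   F   F
  3   T   F   F   F   F   F   F   T   T   T   F   F   F   F   F   T   T   T   F   F   F
  4   T   F   T   F   F   F   F   T   T   T   T   T   F   F   F   T   T   T   T   T   F
  5   T   F   T   F   F   F   F   T   T   T   T   T   F   F   F   T   T   T   T   T   F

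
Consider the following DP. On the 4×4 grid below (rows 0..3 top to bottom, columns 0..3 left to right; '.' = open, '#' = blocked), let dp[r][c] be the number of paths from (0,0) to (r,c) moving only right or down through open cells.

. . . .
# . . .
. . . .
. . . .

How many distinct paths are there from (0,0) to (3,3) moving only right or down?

r\c   0   1   2   3
  0   1   1   1   1
  1   0   1   2   3
  2   0   1   3   6
  3   0   1   4  10

10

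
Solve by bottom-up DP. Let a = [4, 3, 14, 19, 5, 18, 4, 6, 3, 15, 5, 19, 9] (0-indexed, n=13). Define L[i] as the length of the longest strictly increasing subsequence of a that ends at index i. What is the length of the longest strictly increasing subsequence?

   i    0    1    2    3    4    5    6    7    8    9   10   11   12
a[i]    4    3   14   19    5   18    4    6    3   15    5   19    9
L[i]    1    1    2    3    2    3    2    3    1    4    3    5    4

5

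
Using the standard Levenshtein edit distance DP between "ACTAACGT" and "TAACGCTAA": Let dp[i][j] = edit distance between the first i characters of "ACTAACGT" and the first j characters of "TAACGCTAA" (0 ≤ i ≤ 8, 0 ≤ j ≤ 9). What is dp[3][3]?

3

   ''  T  A  A  C  G  C  T  A  A
''  0  1  2  3  4  5  6  7  8  9
 A  1  1  1  2  3  4  5  6  7  8
 C  2  2  2  2  2  3  4  5  6  7
 T  3  2  3  3  3  3  4  4  5  6
 A  4  3  2  3  4  4  4  5  4  5
 A  5  4  3  2  3  4  5  5  5  4
 C  6  5  4  3  2  3  4  5  6  5
 G  7  6  5  4  3  2  3  4  5  6
 T  8  7  6  5  4  3  3  3  4  5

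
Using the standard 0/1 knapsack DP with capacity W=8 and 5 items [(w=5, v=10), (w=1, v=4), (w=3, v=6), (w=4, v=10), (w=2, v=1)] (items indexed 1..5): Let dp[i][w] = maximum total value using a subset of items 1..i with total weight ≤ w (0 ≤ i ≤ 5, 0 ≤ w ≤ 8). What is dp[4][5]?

14

i\w   0   1   2   3   4   5   6   7   8
  0   0   0   0   0   0   0   0   0   0
  1   0   0   0   0   0  10  10  10  10
  2   0   4   4   4   4  10  14  14  14
  3   0   4   4   6  10  10  14  14  16
  4   0   4   4   6  10  14  14  16  20
  5   0   4   4   6  10  14  14  16  20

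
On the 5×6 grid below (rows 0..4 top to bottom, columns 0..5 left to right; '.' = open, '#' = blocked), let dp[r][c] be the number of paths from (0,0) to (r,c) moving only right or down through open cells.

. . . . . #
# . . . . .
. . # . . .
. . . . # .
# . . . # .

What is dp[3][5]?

11

r\c   0   1   2   3   4   5
  0   1   1   1   1   1   0
  1   0   1   2   3   4   4
  2   0   1   0   3   7  11
  3   0   1   1   4   0  11
  4   0   1   2   6   0  11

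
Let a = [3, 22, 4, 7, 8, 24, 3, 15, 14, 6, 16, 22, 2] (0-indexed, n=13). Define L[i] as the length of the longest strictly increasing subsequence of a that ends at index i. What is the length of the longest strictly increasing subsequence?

   i    0    1    2    3    4    5    6    7    8    9   10   11   12
a[i]    3   22    4    7    8   24    3   15   14    6   16   22    2
L[i]    1    2    2    3    4    5    1    5    5    3    6    7    1

7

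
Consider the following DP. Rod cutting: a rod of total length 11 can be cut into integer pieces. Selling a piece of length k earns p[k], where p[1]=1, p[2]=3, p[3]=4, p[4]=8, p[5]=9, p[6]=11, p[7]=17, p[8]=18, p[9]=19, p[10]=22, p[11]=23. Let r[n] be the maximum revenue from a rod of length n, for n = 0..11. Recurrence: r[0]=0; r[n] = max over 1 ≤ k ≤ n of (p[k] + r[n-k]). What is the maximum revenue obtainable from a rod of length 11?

25

   n    0    1    2    3    4    5    6    7    8    9   10   11
r[n]    0    1    3    4    8    9   11   17   18   20   22   25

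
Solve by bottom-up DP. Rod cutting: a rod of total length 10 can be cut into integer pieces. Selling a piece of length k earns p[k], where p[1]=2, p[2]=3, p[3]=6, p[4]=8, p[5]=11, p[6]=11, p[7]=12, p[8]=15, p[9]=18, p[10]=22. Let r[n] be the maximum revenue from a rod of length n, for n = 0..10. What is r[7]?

   n    0    1    2    3    4    5    6    7    8    9   10
r[n]    0    2    4    6    8   11   13   15   17   19   22

15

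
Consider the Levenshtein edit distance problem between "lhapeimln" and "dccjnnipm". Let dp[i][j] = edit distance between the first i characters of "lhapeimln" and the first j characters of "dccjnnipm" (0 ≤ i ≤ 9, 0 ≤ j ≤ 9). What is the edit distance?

   ''  d  c  c  j  n  n  i  p  m
''  0  1  2  3  4  5  6  7  8  9
 l  1  1  2  3  4  5  6  7  8  9
 h  2  2  2  3  4  5  6  7  8  9
 a  3  3  3  3  4  5  6  7  8  9
 p  4  4  4  4  4  5  6  7  7  8
 e  5  5  5  5  5  5  6  7  8  8
 i  6  6  6  6  6  6  6  6  7  8
 m  7  7  7  7  7  7  7  7  7  7
 l  8  8  8  8  8  8  8  8  8  8
 n  9  9  9  9  9  8  8  9  9  9

9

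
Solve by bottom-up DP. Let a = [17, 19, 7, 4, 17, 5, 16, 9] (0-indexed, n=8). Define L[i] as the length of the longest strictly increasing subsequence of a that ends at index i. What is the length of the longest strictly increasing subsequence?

3

   i    0    1    2    3    4    5    6    7
a[i]   17   19    7    4   17    5   16    9
L[i]    1    2    1    1    2    2    3    3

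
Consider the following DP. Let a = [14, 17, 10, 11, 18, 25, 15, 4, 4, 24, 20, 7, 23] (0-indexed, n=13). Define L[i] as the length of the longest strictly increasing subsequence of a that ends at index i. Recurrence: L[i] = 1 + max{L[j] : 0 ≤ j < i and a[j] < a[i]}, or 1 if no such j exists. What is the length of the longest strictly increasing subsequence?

   i    0    1    2    3    4    5    6    7    8    9   10   11   12
a[i]   14   17   10   11   18   25   15    4    4   24   20    7   23
L[i]    1    2    1    2    3    4    3    1    1    4    4    2    5

5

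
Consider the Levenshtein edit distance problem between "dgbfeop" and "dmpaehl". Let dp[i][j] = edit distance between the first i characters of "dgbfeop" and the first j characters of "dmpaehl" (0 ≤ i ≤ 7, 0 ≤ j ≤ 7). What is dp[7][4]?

   ''  d  m  p  a  e  h  l
''  0  1  2  3  4  5  6  7
 d  1  0  1  2  3  4  5  6
 g  2  1  1  2  3  4  5  6
 b  3  2  2  2  3  4  5  6
 f  4  3  3  3  3  4  5  6
 e  5  4  4  4  4  3  4  5
 o  6  5  5  5  5  4  4  5
 p  7  6  6  5  6  5  5  5

6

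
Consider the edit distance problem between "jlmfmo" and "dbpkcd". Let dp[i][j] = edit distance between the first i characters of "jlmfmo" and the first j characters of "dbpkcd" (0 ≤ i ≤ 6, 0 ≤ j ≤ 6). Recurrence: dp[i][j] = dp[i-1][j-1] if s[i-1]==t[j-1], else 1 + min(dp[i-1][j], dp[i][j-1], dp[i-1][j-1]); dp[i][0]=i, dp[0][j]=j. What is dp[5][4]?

5

   ''  d  b  p  k  c  d
''  0  1  2  3  4  5  6
 j  1  1  2  3  4  5  6
 l  2  2  2  3  4  5  6
 m  3  3  3  3  4  5  6
 f  4  4  4  4  4  5  6
 m  5  5  5  5  5  5  6
 o  6  6  6  6  6  6  6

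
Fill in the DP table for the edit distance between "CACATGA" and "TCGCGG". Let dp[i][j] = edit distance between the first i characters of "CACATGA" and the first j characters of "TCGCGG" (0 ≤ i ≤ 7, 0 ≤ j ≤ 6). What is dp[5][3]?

   ''  T  C  G  C  G  G
''  0  1  2  3  4  5  6
 C  1  1  1  2  3  4  5
 A  2  2  2  2  3  4  5
 C  3  3  2  3  2  3  4
 A  4  4  3  3  3  3  4
 T  5  4  4  4  4  4  4
 G  6  5  5  4  5  4  4
 A  7  6  6  5  5  5  5

4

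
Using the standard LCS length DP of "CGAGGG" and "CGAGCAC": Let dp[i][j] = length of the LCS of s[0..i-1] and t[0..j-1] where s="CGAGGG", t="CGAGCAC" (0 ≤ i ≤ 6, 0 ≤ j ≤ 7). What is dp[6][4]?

4

   ''  C  G  A  G  C  A  C
''  0  0  0  0  0  0  0  0
 C  0  1  1  1  1  1  1  1
 G  0  1  2  2  2  2  2  2
 A  0  1  2  3  3  3  3  3
 G  0  1  2  3  4  4  4  4
 G  0  1  2  3  4  4  4  4
 G  0  1  2  3  4  4  4  4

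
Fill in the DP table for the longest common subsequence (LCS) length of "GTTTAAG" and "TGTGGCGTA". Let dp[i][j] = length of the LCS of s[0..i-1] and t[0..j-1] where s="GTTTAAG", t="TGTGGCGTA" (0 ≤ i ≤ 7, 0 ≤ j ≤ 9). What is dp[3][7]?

2

   ''  T  G  T  G  G  C  G  T  A
''  0  0  0  0  0  0  0  0  0  0
 G  0  0  1  1  1  1  1  1  1  1
 T  0  1  1  2  2  2  2  2  2  2
 T  0  1  1  2  2  2  2  2  3  3
 T  0  1  1  2  2  2  2  2  3  3
 A  0  1  1  2  2  2  2  2  3  4
 A  0  1  1  2  2  2  2  2  3  4
 G  0  1  2  2  3  3  3  3  3  4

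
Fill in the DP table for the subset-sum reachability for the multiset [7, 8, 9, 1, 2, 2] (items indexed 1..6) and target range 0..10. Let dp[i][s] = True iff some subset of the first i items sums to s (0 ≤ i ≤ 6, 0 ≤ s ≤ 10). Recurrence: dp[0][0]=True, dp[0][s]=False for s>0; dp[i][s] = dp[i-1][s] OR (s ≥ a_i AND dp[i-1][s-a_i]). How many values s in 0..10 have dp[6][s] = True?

i\s   0   1   2   3   4   5   6   7   8   9  10
  0   T   F   F   F   F   F   F   F   F   F   F
  1   T   F   F   F   F   F   F   T   F   F   F
  2   T   F   F   F   F   F   F   T   T   F   F
  3   T   F   F   F   F   F   F   T   T   T   F
  4   T   T   F   F   F   F   F   T   T   T   T
  5   T   T   T   T   F   F   F   T   T   T   T
  6   T   T   T   T   T   T   F   T   T   T   T

10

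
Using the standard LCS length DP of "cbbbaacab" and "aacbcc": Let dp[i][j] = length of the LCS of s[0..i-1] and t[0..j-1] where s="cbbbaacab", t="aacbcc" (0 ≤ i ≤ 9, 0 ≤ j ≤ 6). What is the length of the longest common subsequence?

4

   ''  a  a  c  b  c  c
''  0  0  0  0  0  0  0
 c  0  0  0  1  1  1  1
 b  0  0  0  1  2  2  2
 b  0  0  0  1  2  2  2
 b  0  0  0  1  2  2  2
 a  0  1  1  1  2  2  2
 a  0  1  2  2  2  2  2
 c  0  1  2  3  3  3  3
 a  0  1  2  3  3  3  3
 b  0  1  2  3  4  4  4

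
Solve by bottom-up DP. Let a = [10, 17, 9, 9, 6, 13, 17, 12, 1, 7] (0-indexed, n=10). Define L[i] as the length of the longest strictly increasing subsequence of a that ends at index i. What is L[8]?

   i    0    1    2    3    4    5    6    7    8    9
a[i]   10   17    9    9    6   13   17   12    1    7
L[i]    1    2    1    1    1    2    3    2    1    2

1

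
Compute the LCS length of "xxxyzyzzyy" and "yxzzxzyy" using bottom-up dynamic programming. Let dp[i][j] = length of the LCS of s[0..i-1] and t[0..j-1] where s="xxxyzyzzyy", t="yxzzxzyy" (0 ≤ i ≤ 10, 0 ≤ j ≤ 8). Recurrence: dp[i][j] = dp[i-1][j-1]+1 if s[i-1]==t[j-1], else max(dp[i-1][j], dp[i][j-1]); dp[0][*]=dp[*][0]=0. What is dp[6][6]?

   ''  y  x  z  z  x  z  y  y
''  0  0  0  0  0  0  0  0  0
 x  0  0  1  1  1  1  1  1  1
 x  0  0  1  1  1  2  2  2  2
 x  0  0  1  1  1  2  2  2  2
 y  0  1  1  1  1  2  2  3  3
 z  0  1  1  2  2  2  3  3  3
 y  0  1  1  2  2  2  3  4  4
 z  0  1  1  2  3  3  3  4  4
 z  0  1  1  2  3  3  4  4  4
 y  0  1  1  2  3  3  4  5  5
 y  0  1  1  2  3  3  4  5  6

3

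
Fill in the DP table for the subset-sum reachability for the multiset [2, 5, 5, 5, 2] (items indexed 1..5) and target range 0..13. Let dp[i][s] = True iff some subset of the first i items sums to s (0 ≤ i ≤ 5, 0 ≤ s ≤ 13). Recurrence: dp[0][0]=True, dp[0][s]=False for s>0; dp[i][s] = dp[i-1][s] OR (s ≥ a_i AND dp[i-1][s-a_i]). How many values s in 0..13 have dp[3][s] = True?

6

i\s   0   1   2   3   4   5   6   7   8   9  10  11  12  13
  0   T   F   F   F   F   F   F   F   F   F   F   F   F   F
  1   T   F   T   F   F   F   F   F   F   F   F   F   F   F
  2   T   F   T   F   F   T   F   T   F   F   F   F   F   F
  3   T   F   T   F   F   T   F   T   F   F   T   F   T   F
  4   T   F   T   F   F   T   F   T   F   F   T   F   T   F
  5   T   F   T   F   T   T   F   T   F   T   T   F   T   F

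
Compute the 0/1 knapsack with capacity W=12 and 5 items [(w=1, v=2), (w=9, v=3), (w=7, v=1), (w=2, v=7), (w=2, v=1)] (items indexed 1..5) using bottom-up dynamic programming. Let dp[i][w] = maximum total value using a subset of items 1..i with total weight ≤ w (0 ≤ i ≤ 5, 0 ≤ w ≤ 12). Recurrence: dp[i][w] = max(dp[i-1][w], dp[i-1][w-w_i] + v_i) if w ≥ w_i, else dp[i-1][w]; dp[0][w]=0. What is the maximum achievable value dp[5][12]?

12

i\w   0   1   2   3   4   5   6   7   8   9  10  11  12
  0   0   0   0   0   0   0   0   0   0   0   0   0   0
  1   0   2   2   2   2   2   2   2   2   2   2   2   2
  2   0   2   2   2   2   2   2   2   2   3   5   5   5
  3   0   2   2   2   2   2   2   2   3   3   5   5   5
  4   0   2   7   9   9   9   9   9   9   9  10  10  12
  5   0   2   7   9   9  10  10  10  10  10  10  10  12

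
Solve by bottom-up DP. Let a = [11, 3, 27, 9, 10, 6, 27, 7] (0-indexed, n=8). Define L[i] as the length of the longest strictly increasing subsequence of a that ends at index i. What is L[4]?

   i    0    1    2    3    4    5    6    7
a[i]   11    3   27    9   10    6   27    7
L[i]    1    1    2    2    3    2    4    3

3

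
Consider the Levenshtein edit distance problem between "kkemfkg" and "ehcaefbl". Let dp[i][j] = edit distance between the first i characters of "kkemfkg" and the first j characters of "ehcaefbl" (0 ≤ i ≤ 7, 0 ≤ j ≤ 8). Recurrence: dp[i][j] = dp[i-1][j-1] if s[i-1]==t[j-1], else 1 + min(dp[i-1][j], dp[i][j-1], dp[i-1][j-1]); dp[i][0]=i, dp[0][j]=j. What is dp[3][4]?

4

   ''  e  h  c  a  e  f  b  l
''  0  1  2  3  4  5  6  7  8
 k  1  1  2  3  4  5  6  7  8
 k  2  2  2  3  4  5  6  7  8
 e  3  2  3  3  4  4  5  6  7
 m  4  3  3  4  4  5  5  6  7
 f  5  4  4  4  5  5  5  6  7
 k  6  5  5  5  5  6  6  6  7
 g  7  6  6  6  6  6  7  7  7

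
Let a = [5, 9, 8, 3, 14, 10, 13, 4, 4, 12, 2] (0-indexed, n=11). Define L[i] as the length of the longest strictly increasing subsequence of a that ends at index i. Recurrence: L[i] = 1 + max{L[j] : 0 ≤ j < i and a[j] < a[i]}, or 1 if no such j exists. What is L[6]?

4

   i    0    1    2    3    4    5    6    7    8    9   10
a[i]    5    9    8    3   14   10   13    4    4   12    2
L[i]    1    2    2    1    3    3    4    2    2    4    1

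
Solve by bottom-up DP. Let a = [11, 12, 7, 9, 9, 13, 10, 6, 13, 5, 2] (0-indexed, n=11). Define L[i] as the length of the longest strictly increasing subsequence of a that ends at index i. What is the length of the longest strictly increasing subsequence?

   i    0    1    2    3    4    5    6    7    8    9   10
a[i]   11   12    7    9    9   13   10    6   13    5    2
L[i]    1    2    1    2    2    3    3    1    4    1    1

4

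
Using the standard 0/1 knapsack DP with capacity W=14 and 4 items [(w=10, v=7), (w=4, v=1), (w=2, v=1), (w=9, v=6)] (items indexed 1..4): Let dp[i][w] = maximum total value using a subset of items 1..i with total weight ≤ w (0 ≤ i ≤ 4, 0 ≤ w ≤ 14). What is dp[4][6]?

2

i\w   0   1   2   3   4   5   6   7   8   9  10  11  12  13  14
  0   0   0   0   0   0   0   0   0   0   0   0   0   0   0   0
  1   0   0   0   0   0   0   0   0   0   0   7   7   7   7   7
  2   0   0   0   0   1   1   1   1   1   1   7   7   7   7   8
  3   0   0   1   1   1   1   2   2   2   2   7   7   8   8   8
  4   0   0   1   1   1   1   2   2   2   6   7   7   8   8   8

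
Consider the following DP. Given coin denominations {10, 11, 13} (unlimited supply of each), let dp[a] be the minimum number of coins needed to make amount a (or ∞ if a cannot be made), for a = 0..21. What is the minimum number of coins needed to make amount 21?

2

 a  0  1  2  3  4  5  6  7  8  9 10 11 12 13 14 15 16 17 18 19 20 21
dp  0  -  -  -  -  -  -  -  -  -  1  1  -  1  -  -  -  -  -  -  2  2
(- denotes ∞ / unreachable)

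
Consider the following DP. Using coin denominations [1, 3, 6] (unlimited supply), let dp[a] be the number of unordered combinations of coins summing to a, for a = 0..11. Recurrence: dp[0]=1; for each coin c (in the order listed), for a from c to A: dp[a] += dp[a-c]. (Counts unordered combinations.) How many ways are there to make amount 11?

after  coin     0     1     2     3     4     5     6     7     8     9    10    11
          1     1     1     1     1     1     1     1     1     1     1     1     1
          3     1     1     1     2     2     2     3     3     3     4     4     4
          6     1     1     1     2     2     2     4     4     4     6     6     6

6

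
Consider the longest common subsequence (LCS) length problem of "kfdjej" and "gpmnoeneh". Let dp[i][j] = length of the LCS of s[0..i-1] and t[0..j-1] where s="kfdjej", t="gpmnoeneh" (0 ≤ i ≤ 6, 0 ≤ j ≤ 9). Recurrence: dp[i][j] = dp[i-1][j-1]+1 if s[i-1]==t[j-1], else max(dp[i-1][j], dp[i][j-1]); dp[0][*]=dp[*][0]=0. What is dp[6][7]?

1

   ''  g  p  m  n  o  e  n  e  h
''  0  0  0  0  0  0  0  0  0  0
 k  0  0  0  0  0  0  0  0  0  0
 f  0  0  0  0  0  0  0  0  0  0
 d  0  0  0  0  0  0  0  0  0  0
 j  0  0  0  0  0  0  0  0  0  0
 e  0  0  0  0  0  0  1  1  1  1
 j  0  0  0  0  0  0  1  1  1  1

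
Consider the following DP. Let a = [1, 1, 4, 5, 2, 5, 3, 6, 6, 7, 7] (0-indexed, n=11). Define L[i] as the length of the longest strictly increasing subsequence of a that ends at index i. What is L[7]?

4

   i    0    1    2    3    4    5    6    7    8    9   10
a[i]    1    1    4    5    2    5    3    6    6    7    7
L[i]    1    1    2    3    2    3    3    4    4    5    5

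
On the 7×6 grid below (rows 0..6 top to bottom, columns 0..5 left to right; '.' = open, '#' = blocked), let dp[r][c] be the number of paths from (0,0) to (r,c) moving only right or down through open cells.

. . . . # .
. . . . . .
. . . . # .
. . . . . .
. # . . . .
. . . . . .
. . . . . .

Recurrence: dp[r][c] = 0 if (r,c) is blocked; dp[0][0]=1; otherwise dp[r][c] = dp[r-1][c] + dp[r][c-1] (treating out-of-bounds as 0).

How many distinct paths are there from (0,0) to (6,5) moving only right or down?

r\c   0   1   2   3   4   5
  0   1   1   1   1   0   0
  1   1   2   3   4   4   4
  2   1   3   6  10   0   4
  3   1   4  10  20  20  24
  4   1   0  10  30  50  74
  5   1   1  11  41  91 165
  6   1   2  13  54 145 310

310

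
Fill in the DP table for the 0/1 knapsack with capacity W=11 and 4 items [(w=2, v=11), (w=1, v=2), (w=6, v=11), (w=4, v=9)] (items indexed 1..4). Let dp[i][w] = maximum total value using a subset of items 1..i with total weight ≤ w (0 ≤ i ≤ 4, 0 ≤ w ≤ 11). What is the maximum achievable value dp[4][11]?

i\w   0   1   2   3   4   5   6   7   8   9  10  11
  0   0   0   0   0   0   0   0   0   0   0   0   0
  1   0   0  11  11  11  11  11  11  11  11  11  11
  2   0   2  11  13  13  13  13  13  13  13  13  13
  3   0   2  11  13  13  13  13  13  22  24  24  24
  4   0   2  11  13  13  13  20  22  22  24  24  24

24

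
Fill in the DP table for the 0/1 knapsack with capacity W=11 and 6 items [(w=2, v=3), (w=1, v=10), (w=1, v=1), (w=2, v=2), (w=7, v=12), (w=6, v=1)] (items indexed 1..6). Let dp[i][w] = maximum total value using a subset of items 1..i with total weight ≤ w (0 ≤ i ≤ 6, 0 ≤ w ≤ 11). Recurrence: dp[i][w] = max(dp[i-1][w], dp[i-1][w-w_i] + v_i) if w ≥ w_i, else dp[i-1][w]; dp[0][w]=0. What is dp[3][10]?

i\w   0   1   2   3   4   5   6   7   8   9  10  11
  0   0   0   0   0   0   0   0   0   0   0   0   0
  1   0   0   3   3   3   3   3   3   3   3   3   3
  2   0  10  10  13  13  13  13  13  13  13  13  13
  3   0  10  11  13  14  14  14  14  14  14  14  14
  4   0  10  11  13  14  15  16  16  16  16  16  16
  5   0  10  11  13  14  15  16  16  22  23  25  26
  6   0  10  11  13  14  15  16  16  22  23  25  26

14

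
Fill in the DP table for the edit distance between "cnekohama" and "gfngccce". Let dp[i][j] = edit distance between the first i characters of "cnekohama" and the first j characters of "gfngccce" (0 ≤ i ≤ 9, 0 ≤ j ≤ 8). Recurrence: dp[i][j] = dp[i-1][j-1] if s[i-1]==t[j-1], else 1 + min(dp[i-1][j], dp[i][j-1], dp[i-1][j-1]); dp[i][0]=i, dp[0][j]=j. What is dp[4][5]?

   ''  g  f  n  g  c  c  c  e
''  0  1  2  3  4  5  6  7  8
 c  1  1  2  3  4  4  5  6  7
 n  2  2  2  2  3  4  5  6  7
 e  3  3  3  3  3  4  5  6  6
 k  4  4  4  4  4  4  5  6  7
 o  5  5  5  5  5  5  5  6  7
 h  6  6  6  6  6  6  6  6  7
 a  7  7  7  7  7  7  7  7  7
 m  8  8  8  8  8  8  8  8  8
 a  9  9  9  9  9  9  9  9  9

4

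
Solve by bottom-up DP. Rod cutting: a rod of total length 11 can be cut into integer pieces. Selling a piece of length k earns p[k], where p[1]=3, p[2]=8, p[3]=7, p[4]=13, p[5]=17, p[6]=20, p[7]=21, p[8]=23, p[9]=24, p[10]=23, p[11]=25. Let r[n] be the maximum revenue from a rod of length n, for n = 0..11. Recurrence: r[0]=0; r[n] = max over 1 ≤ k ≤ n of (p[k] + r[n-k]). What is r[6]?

24

   n    0    1    2    3    4    5    6    7    8    9   10   11
r[n]    0    3    8   11   16   19   24   27   32   35   40   43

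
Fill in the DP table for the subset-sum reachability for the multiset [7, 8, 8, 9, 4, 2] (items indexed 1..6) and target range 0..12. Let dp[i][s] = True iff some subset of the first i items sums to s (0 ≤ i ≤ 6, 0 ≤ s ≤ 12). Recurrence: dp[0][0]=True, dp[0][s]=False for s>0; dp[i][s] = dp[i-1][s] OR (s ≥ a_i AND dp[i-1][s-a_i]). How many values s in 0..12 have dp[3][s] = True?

3

i\s   0   1   2   3   4   5   6   7   8   9  10  11  12
  0   T   F   F   F   F   F   F   F   F   F   F   F   F
  1   T   F   F   F   F   F   F   T   F   F   F   F   F
  2   T   F   F   F   F   F   F   T   T   F   F   F   F
  3   T   F   F   F   F   F   F   T   T   F   F   F   F
  4   T   F   F   F   F   F   F   T   T   T   F   F   F
  5   T   F   F   F   T   F   F   T   T   T   F   T   T
  6   T   F   T   F   T   F   T   T   T   T   T   T   T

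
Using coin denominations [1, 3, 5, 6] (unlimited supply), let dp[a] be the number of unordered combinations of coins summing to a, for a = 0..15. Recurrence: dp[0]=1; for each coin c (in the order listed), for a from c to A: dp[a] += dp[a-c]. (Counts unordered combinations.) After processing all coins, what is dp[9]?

after  coin     0     1     2     3     4     5     6     7     8     9    10    11    12    13    14    15
          1     1     1     1     1     1     1     1     1     1     1     1     1     1     1     1     1
          3     1     1     1     2     2     2     3     3     3     4     4     4     5     5     5     6
          5     1     1     1     2     2     3     4     4     5     6     7     8     9    10    11    13
          6     1     1     1     2     2     3     5     5     6     8     9    11    14    15    17    21

8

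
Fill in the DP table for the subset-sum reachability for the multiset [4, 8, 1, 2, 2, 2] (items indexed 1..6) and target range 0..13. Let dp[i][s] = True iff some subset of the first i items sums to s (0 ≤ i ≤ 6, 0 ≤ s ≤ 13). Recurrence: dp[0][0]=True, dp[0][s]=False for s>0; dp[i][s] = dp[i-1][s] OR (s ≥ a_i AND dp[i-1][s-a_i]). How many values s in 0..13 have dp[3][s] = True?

i\s   0   1   2   3   4   5   6   7   8   9  10  11  12  13
  0   T   F   F   F   F   F   F   F   F   F   F   F   F   F
  1   T   F   F   F   T   F   F   F   F   F   F   F   F   F
  2   T   F   F   F   T   F   F   F   T   F   F   F   T   F
  3   T   T   F   F   T   T   F   F   T   T   F   F   T   T
  4   T   T   T   T   T   T   T   T   T   T   T   T   T   T
  5   T   T   T   T   T   T   T   T   T   T   T   T   T   T
  6   T   T   T   T   T   T   T   T   T   T   T   T   T   T

8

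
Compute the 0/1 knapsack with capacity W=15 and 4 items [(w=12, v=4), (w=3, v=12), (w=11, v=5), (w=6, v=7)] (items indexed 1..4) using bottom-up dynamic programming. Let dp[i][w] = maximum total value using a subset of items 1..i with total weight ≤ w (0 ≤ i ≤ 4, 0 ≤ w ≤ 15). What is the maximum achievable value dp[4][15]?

i\w   0   1   2   3   4   5   6   7   8   9  10  11  12  13  14  15
  0   0   0   0   0   0   0   0   0   0   0   0   0   0   0   0   0
  1   0   0   0   0   0   0   0   0   0   0   0   0   4   4   4   4
  2   0   0   0  12  12  12  12  12  12  12  12  12  12  12  12  16
  3   0   0   0  12  12  12  12  12  12  12  12  12  12  12  17  17
  4   0   0   0  12  12  12  12  12  12  19  19  19  19  19  19  19

19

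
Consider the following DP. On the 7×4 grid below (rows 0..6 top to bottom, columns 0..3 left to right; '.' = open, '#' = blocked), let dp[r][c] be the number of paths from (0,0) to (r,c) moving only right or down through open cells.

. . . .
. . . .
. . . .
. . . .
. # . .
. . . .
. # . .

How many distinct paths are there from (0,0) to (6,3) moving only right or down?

52

r\c   0   1   2   3
  0   1   1   1   1
  1   1   2   3   4
  2   1   3   6  10
  3   1   4  10  20
  4   1   0  10  30
  5   1   1  11  41
  6   1   0  11  52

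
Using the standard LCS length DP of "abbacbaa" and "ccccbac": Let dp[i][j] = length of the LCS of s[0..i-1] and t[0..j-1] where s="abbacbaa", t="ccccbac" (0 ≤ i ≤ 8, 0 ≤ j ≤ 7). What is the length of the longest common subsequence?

   ''  c  c  c  c  b  a  c
''  0  0  0  0  0  0  0  0
 a  0  0  0  0  0  0  1  1
 b  0  0  0  0  0  1  1  1
 b  0  0  0  0  0  1  1  1
 a  0  0  0  0  0  1  2  2
 c  0  1  1  1  1  1  2  3
 b  0  1  1  1  1  2  2  3
 a  0  1  1  1  1  2  3  3
 a  0  1  1  1  1  2  3  3

3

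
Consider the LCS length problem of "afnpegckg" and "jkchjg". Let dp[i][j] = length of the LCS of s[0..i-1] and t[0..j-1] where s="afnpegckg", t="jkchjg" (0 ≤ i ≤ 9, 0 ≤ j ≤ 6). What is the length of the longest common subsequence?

2

   ''  j  k  c  h  j  g
''  0  0  0  0  0  0  0
 a  0  0  0  0  0  0  0
 f  0  0  0  0  0  0  0
 n  0  0  0  0  0  0  0
 p  0  0  0  0  0  0  0
 e  0  0  0  0  0  0  0
 g  0  0  0  0  0  0  1
 c  0  0  0  1  1  1  1
 k  0  0  1  1  1  1  1
 g  0  0  1  1  1  1  2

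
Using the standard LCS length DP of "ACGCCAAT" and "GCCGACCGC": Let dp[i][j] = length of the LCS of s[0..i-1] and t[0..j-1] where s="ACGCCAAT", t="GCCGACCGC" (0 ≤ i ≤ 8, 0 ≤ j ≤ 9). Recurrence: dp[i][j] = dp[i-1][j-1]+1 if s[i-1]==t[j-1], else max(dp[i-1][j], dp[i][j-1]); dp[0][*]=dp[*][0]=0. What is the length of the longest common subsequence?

   ''  G  C  C  G  A  C  C  G  C
''  0  0  0  0  0  0  0  0  0  0
 A  0  0  0  0  0  1  1  1  1  1
 C  0  0  1  1  1  1  2  2  2  2
 G  0  1  1  1  2  2  2  2  3  3
 C  0  1  2  2  2  2  3  3  3  4
 C  0  1  2  3  3  3  3  4  4  4
 A  0  1  2  3  3  4  4  4  4  4
 A  0  1  2  3  3  4  4  4  4  4
 T  0  1  2  3  3  4  4  4  4  4

4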